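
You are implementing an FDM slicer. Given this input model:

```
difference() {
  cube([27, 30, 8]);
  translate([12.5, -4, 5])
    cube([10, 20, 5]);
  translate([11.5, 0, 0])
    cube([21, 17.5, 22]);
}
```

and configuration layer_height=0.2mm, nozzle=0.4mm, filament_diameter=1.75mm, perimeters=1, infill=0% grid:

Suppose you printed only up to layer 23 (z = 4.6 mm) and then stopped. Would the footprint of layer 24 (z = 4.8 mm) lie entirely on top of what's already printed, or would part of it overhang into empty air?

Compare the two slices. At z = 4.6: the cube (footprint 27×30) is included at this height (area 810.00 mm²); the cube at (12.5, -4) is absent (z outside [5, 10]); the cube at (11.5, 0) is present — its section is the full 21×17.5 rectangle (area 367.50 mm²); Subtracting the remaining from the first: starting from the 27×30 cube (810.00 mm²), the 21×17.5 cube at (11.5, 0) partially overlaps it — only the 271.25 mm² overlap (of its 367.50 mm²) is removed, clipping the outline — area = 538.75 mm². At z = 4.8: the cube is present — its section is the full 27×30 rectangle (area 810.00 mm²); the cube at (12.5, -4) is not intersected at this z (z outside [5, 10]); the 21×17.5 cube at (11.5, 0) contributes its full rectangle (area 367.50 mm²); After the difference (first − rest): starting from the 27×30 cube (810.00 mm²), the 21×17.5 cube at (11.5, 0) partially overlaps it — only the 271.25 mm² overlap (of its 367.50 mm²) is removed, clipping the outline — area = 538.75 mm². Checking containment: the cross-section at z = 4.8 is a subset of the cross-section at z = 4.6.

entirely on top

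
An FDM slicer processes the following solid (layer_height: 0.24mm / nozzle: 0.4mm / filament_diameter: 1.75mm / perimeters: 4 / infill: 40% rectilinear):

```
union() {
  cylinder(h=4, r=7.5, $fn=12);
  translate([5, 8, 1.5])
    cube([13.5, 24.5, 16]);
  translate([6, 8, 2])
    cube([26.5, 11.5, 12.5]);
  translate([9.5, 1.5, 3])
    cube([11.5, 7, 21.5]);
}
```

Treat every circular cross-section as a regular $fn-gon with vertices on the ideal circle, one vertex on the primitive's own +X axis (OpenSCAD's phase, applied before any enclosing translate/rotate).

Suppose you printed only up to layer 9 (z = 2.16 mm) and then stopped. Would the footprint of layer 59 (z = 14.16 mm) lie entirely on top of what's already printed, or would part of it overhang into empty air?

part overhangs

Compare the two slices. At z = 2.16: the r=7.5 cylinder contributes a regular 12-gon of circumradius 7.5 (area = (12/2)·7.500²·sin(360°/12) = 168.75 mm²); the 13.5×24.5 cube at (5, 8) contributes its full rectangle (area 330.75 mm²); the cube at (6, 8) is present — its section is the full 26.5×11.5 rectangle (area 304.75 mm²); the cube at (9.5, 1.5) is absent (z outside [3, 24.5]); Merging all regions: the regions partially overlap — summed areas 804.25 mm² minus the doubly-counted overlap 143.75 mm² gives 660.50 mm² — area = 660.50 mm². At z = 14.16: the cylinder is absent (z outside [0, 4]); the 13.5×24.5 cube at (5, 8) contributes its full rectangle (area 330.75 mm²); the cube at (6, 8) is present — its section is the full 26.5×11.5 rectangle (area 304.75 mm²); the cube at (9.5, 1.5) is present — its section is the full 11.5×7 rectangle (area 80.50 mm²); Taking the union: the regions partially overlap — summed areas 716.00 mm² minus the doubly-counted overlap 149.50 mm² gives 566.50 mm² — area = 566.50 mm². Checking containment: at z = 14.16 the cross-section extends beyond the z = 2.16 cross-section by about 74.75 mm².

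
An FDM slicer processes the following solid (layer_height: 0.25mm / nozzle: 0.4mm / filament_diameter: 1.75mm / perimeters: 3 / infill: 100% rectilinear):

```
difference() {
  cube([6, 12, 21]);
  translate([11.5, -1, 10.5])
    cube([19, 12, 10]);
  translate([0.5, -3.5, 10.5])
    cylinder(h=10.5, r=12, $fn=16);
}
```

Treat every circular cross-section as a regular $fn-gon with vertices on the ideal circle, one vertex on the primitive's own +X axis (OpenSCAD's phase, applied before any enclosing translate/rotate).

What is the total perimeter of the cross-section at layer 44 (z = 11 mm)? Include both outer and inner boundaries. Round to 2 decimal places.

At z = 11 mm: the 6×12 cube contributes its full rectangle (perimeter 36.00 mm); the cube at (11.5, -1) (footprint 19×12) is included at this height (perimeter 62.00 mm); the cylinder at (0.5, -3.5): section is a regular 16-gon, circumradius r=12 (perimeter = 2·16·12.000·sin(180°/16) = 74.91 mm); After the difference (first − rest): starting from the 6×12 cube, the 19×12 cube at (11.5, -1) misses the remaining region (no effect); the r=12 cylinder at (0.5, -3.5) partially overlaps it — only the 47.77 mm² overlap (of its 440.85 mm²) is removed, clipping the outline — boundary = 20.90 mm. Overall, the cross-section is a single solid region. Total boundary length (outer) = 20.90 mm.

20.90 mm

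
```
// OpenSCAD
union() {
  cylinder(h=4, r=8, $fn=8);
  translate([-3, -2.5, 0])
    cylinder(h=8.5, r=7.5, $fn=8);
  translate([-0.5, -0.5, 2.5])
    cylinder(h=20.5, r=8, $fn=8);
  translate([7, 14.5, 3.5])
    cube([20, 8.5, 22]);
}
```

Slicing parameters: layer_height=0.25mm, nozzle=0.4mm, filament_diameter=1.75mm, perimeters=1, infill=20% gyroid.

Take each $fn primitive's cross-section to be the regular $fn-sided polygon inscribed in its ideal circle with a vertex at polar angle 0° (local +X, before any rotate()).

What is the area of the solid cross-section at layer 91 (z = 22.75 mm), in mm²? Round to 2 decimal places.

At z = 22.75 mm: the cylinder is not intersected at this z (z outside [0, 4]); the cylinder at (-3, -2.5) is absent (z outside [0, 8.5]); the r=8 cylinder at (-0.5, -0.5) contributes a regular 8-gon of circumradius 8 (area = (8/2)·8.000²·sin(360°/8) = 181.02 mm²); the 20×8.5 cube at (7, 14.5) contributes its full rectangle (area 170.00 mm²); Taking the union: the 2 present regions are separate (no shared area or edge), so areas and boundary lengths simply add and each stays a separate island — area = 351.02 mm². Overall, the cross-section has 2 separate islands. Net area = 351.02 mm².

351.02 mm²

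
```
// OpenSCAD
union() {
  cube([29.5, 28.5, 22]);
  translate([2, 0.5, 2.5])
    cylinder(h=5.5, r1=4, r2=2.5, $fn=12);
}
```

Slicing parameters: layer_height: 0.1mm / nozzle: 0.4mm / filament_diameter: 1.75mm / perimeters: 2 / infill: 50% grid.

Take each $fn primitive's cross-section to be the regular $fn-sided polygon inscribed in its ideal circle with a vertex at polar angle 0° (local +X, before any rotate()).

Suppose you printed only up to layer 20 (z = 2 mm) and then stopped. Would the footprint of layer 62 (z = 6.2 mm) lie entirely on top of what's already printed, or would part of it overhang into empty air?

part overhangs

Compare the two slices. At z = 2: the cube is present — its section is the full 29.5×28.5 rectangle (area 840.75 mm²); the cone at (2, 0.5) is not intersected at this z (z outside [2.5, 8]); Taking the union: only the 29.5×28.5 cube is present, so the union is just that shape — area = 840.75 mm². At z = 6.2: the cube is present — its section is the full 29.5×28.5 rectangle (area 840.75 mm²); the cone at (2, 0.5) (r1=4→r2=2.5) has section circumradius 2.991 here — a regular 12-gon (area = (12/2)·2.991²·sin(360°/12) = 26.84 mm²); Merging all regions: the regions partially overlap — summed areas 867.59 mm² minus the doubly-counted overlap 14.52 mm² gives 853.06 mm² — area = 853.06 mm². Checking containment: at z = 6.2 the cross-section extends beyond the z = 2 cross-section by about 12.31 mm².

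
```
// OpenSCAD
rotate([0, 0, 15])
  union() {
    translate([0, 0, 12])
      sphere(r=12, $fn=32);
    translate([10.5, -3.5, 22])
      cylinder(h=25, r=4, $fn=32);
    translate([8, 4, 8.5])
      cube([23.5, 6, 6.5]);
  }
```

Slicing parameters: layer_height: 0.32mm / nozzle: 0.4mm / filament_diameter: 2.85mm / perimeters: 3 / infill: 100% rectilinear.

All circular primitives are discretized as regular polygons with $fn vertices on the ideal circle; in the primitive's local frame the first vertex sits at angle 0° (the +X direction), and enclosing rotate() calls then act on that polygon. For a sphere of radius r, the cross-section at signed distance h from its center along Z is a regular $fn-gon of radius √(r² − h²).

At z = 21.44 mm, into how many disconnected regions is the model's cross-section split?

At z = 21.44 mm: the r=12 sphere contributes a regular 32-gon of circumradius √(12²−9.44²) = 7.409; the cylinder at (10.5, -3.5) does not reach this height (z outside [22, 47]); the cube at (8, 4) does not reach this height (z outside [8.5, 15]); Merging all regions: only the r=12 sphere is present, so the union is just that shape — 1 connected region; (whole slice rotated 15° about Z — lengths, areas and connectivity unchanged). The result has 1 disconnected region.

1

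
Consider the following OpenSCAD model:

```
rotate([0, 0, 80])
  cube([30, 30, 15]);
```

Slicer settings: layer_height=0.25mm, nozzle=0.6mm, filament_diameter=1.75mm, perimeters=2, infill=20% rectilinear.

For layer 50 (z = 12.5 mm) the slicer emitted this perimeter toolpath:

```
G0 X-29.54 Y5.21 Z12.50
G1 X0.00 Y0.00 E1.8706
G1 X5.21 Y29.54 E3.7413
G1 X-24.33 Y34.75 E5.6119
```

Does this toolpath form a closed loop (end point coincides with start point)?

no

Start point (G0): (-29.54, 5.21). End point (last G1): the path does not return to the start — open.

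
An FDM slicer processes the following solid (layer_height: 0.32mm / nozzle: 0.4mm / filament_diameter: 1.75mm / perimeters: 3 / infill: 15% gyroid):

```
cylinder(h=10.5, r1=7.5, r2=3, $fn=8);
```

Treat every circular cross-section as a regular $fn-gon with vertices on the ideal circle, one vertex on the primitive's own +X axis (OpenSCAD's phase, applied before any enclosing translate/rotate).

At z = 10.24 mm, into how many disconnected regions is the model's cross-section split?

1

At z = 10.24 mm: the cone (r1=7.5→r2=3) has section circumradius 3.111 here — a regular 8-gon. The result has 1 disconnected region.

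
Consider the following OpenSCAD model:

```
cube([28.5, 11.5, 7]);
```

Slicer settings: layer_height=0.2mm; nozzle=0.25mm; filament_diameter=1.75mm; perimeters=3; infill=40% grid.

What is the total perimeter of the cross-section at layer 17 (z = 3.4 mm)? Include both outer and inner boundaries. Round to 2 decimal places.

80.00 mm

At z = 3.4 mm: the 28.5×11.5 cube contributes its full rectangle (perimeter 80.00 mm). Overall, the cross-section is a single solid region. Total boundary length (outer) = 80.00 mm.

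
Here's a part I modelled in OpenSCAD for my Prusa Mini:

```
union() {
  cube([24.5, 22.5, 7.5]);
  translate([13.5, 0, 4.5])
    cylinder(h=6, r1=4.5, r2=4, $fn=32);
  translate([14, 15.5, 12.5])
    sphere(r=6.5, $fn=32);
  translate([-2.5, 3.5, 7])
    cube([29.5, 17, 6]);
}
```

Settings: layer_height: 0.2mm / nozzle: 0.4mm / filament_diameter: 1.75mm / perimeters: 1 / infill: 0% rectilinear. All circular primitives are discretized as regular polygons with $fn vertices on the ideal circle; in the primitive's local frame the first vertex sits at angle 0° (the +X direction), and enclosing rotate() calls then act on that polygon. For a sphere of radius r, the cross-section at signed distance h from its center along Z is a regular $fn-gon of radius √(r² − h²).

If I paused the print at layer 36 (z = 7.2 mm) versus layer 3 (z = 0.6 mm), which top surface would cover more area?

Layer 36 (z = 7.2): the cube is present — its section is the full 24.5×22.5 rectangle (area 551.25 mm²); the cone at (13.5, 0) contributes a regular 32-gon of circumradius 4.275 (interpolated between r1=4.5 and r2=4 at t=0.450) (area = (32/2)·4.275²·sin(360°/32) = 57.05 mm²); the r=6.5 sphere at (14, 15.5) contributes a regular 32-gon of circumradius √(6.5²−5.3²) = 3.763 (area = (32/2)·3.763²·sin(360°/32) = 44.20 mm²); the cube at (-2.5, 3.5) (footprint 29.5×17) is included at this height (area 501.50 mm²); Taking the union: the regions partially overlap — summed areas 1154.00 mm² minus the doubly-counted overlap 489.22 mm² gives 664.77 mm² — area = 664.77 mm². So its area = 664.77 mm². Layer 3 (z = 0.6): the cube (footprint 24.5×22.5) is included at this height (area 551.25 mm²); the cone at (13.5, 0) is absent (z outside [4.5, 10.5]); the sphere at (14, 15.5) does not reach this height (|z−center|=11.900 > r=6.5); the cube at (-2.5, 3.5) is not intersected at this z (z outside [7, 13]); Merging all regions: only the 24.5×22.5 cube is present, so the union is just that shape — area = 551.25 mm². So its area = 551.25 mm². Layer 36 is larger (664.77 vs 551.25 mm²).

layer 36 (z = 7.2 mm)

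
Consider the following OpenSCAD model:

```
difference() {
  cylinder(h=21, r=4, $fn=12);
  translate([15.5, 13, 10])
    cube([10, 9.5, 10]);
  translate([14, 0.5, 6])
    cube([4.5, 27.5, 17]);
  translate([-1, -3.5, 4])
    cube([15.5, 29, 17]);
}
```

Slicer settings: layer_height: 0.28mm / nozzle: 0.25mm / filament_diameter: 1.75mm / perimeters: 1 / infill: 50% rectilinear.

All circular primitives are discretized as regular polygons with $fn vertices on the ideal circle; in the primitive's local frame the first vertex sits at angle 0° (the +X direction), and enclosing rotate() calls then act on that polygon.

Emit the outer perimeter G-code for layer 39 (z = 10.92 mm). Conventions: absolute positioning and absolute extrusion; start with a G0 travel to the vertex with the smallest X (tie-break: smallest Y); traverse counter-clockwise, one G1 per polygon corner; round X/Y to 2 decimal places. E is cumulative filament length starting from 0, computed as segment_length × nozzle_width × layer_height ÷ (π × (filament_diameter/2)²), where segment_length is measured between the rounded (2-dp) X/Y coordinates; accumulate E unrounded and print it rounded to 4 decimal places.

G0 X-4.00 Y0.00 Z10.92
G1 X-3.46 Y-2.00 E0.0603
G1 X-2.00 Y-3.46 E0.1204
G1 X0.00 Y-4.00 E0.1807
G1 X1.87 Y-3.50 E0.2370
G1 X-1.00 Y-3.50 E0.3205
G1 X-1.00 Y3.73 E0.5309
G1 X-2.00 Y3.46 E0.5611
G1 X-3.46 Y2.00 E0.6212
G1 X-4.00 Y0.00 E0.6815

At z = 10.92 mm: the r=4 cylinder contributes a regular 12-gon of circumradius 4; the cube at (15.5, 13) is present — its section is the full 10×9.5 rectangle; the cube at (14, 0.5) (footprint 4.5×27.5) is included at this height; the cube at (-1, -3.5) (footprint 15.5×29) is included at this height; Subtracting the remaining from the first: starting from the r=4 cylinder, the 10×9.5 cube at (15.5, 13) misses the remaining region (no effect); the 4.5×27.5 cube at (14, 0.5) misses the remaining region (no effect); the 15.5×29 cube at (-1, -3.5) partially overlaps it — only the 30.90 mm² overlap (of its 449.50 mm²) is removed, clipping the outline — 1 connected region. The outline is a single polygon with 9 vertices. Extrusion per mm of travel: 0.25 × 0.28 / (π × 0.875²) = 0.029103. Accumulating E over each segment gives final E = 0.6815.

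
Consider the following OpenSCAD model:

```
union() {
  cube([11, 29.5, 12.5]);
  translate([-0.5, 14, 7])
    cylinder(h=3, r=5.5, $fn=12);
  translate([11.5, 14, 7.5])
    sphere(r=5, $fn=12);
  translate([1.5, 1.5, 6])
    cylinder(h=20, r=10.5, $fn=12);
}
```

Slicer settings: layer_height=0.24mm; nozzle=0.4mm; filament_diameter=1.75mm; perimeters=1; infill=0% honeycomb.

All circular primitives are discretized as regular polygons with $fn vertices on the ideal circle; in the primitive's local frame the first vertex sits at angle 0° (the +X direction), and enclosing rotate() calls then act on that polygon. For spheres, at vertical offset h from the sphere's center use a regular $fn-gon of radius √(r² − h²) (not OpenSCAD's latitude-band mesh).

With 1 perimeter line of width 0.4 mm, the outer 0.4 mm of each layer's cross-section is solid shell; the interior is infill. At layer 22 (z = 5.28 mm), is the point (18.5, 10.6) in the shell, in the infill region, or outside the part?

At z = 5.28 mm: the 11×29.5 cube contributes its full rectangle; the cylinder at (-0.5, 14) is absent (z outside [7, 10]); the r=5 sphere at (11.5, 14) slices to a regular 12-gon of circumradius 4.480 (√(r²−h²) with h=2.22 from center); the cylinder at (1.5, 1.5) is absent (z outside [6, 26]); Merging all regions: the regions partially overlap (shared area 25.69 mm²), so overlapping operands fuse into one piece — 1 connected region. Overall, the cross-section is a single solid region. The nearest boundary edge runs (15.98, 14.00)→(15.38, 11.76); distance from the point to it = 3.33 mm. The point is not inside any of the regions above, so it lies outside the cross-section (3.33 mm from the nearest boundary).

outside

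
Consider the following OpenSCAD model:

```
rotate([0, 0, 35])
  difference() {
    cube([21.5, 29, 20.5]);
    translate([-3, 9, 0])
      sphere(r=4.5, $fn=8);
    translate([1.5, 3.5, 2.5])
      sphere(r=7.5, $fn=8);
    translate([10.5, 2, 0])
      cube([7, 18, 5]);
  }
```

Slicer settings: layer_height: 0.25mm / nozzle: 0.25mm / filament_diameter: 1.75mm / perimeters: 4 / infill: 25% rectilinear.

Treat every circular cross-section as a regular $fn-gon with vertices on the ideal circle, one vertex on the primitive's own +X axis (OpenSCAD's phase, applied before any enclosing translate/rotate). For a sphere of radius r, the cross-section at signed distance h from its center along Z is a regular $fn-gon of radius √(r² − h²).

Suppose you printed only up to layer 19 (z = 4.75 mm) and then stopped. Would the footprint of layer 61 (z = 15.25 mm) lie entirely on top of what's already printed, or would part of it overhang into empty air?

Compare the two slices. At z = 4.75: the cube (footprint 21.5×29) is included at this height (area 623.50 mm²); the sphere at (-3, 9) is not intersected at this z (|z−center|=4.750 > r=4.5); the sphere at (1.5, 3.5): section is a regular 8-gon, circumradius = √(r²−h²) = √(7.5²−2.25²) = 7.155 (area = (8/2)·7.155²·sin(360°/8) = 144.78 mm²); the cube at (10.5, 2) is present — its section is the full 7×18 rectangle (area 126.00 mm²); After the difference (first − rest): starting from the 21.5×29 cube (623.50 mm²), the r=7.5 sphere at (1.5, 3.5) partially overlaps it — only the 74.21 mm² overlap (of its 144.78 mm²) is removed, clipping the outline; the 7×18 cube at (10.5, 2) lies wholly inside it (removes its full 126.00 mm² and its 50.00 mm outline becomes a hole wall) — area = 423.29 mm²; (rotated 35° about Z; rotation is an isometry so areas/perimeters/island counts are preserved). At z = 15.25: the 21.5×29 cube contributes its full rectangle (area 623.50 mm²); the sphere at (-3, 9) is absent (|z−center|=15.250 > r=4.5); the sphere at (1.5, 3.5) is not intersected at this z (|z−center|=12.750 > r=7.5); the cube at (10.5, 2) is not intersected at this z (z outside [0, 5]); After the difference (first − rest): none of the subtracted shapes is present at this height, so the 21.5×29 cube is unchanged — area = 623.50 mm²; (rotated 35° about Z; rotation is an isometry so areas/perimeters/island counts are preserved). Checking containment: at z = 15.25 the cross-section extends beyond the z = 4.75 cross-section by about 200.21 mm².

part overhangs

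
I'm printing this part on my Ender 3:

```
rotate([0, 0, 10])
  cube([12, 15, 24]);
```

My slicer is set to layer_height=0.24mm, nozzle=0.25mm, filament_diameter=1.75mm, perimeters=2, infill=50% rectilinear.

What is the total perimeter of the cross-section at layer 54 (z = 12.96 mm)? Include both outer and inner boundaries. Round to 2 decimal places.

At z = 12.96 mm: the cube is present — its section is the full 12×15 rectangle (perimeter 54.00 mm); (rotated 10° about Z; rotation is an isometry so areas/perimeters/island counts are preserved). Overall, the cross-section is a single solid region. Total boundary length (outer) = 54.00 mm.

54.00 mm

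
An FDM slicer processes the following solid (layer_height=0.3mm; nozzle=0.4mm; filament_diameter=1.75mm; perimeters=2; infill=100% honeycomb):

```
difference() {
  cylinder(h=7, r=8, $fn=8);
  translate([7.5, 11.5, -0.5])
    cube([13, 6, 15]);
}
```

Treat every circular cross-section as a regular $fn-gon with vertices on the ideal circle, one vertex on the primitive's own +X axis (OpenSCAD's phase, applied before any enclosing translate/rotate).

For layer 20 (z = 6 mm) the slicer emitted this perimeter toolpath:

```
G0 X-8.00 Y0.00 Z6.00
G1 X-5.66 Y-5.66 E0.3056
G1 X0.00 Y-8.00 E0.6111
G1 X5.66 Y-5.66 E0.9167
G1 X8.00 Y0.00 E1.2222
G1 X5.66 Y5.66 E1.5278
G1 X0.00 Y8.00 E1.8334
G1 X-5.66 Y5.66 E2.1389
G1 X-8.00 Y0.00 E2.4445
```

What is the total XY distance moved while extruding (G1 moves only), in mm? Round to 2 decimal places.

49.00 mm

Sum the Euclidean lengths of each G1 segment: total = 49.00 mm.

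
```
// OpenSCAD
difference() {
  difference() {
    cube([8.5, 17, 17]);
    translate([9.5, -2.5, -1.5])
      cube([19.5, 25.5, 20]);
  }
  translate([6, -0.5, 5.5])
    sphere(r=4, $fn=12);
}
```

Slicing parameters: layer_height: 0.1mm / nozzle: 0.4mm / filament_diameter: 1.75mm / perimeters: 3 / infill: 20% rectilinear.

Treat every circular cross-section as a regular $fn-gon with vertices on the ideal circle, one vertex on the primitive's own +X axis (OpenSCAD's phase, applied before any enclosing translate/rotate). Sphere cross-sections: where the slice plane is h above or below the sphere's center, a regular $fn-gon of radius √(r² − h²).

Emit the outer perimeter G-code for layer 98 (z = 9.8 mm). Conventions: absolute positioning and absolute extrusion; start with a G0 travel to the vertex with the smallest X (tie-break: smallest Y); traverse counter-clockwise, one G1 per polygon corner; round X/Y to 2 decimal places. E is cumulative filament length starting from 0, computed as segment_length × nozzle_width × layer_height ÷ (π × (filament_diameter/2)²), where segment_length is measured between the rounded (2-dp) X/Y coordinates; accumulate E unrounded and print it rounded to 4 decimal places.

G0 X0.00 Y0.00 Z9.80
G1 X8.50 Y0.00 E0.1414
G1 X8.50 Y17.00 E0.4241
G1 X0.00 Y17.00 E0.5654
G1 X0.00 Y0.00 E0.8481

At z = 9.8 mm: the 8.5×17 cube contributes its full rectangle; the cube at (9.5, -2.5) (footprint 19.5×25.5) is included at this height; Taking the first minus the rest: starting from the 8.5×17 cube, the 19.5×25.5 cube at (9.5, -2.5) misses the remaining region (no effect) — 1 connected region; the sphere at (6, -0.5) is absent (|z−center|=4.300 > r=4); Subtracting the remaining from the first: none of the subtracted shapes is present at this height, so the result so far is unchanged — 1 connected region. The outline is a single polygon with 4 vertices. Extrusion per mm of travel: 0.4 × 0.1 / (π × 0.875²) = 0.016630. Accumulating E over each segment gives final E = 0.8481.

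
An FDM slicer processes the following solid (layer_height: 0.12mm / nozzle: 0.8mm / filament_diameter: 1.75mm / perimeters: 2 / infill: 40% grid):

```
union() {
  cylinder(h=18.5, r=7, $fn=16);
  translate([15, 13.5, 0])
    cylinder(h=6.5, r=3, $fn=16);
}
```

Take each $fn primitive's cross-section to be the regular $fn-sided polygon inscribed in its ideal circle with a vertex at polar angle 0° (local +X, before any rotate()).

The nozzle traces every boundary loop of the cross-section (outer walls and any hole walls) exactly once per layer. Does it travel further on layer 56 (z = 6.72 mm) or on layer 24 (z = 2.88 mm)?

Layer 56 (z = 6.72): the r=7 cylinder contributes a regular 16-gon of circumradius 7 (perimeter = 2·16·7.000·sin(180°/16) = 43.70 mm); the cylinder at (15, 13.5) is absent (z outside [0, 6.5]); Merging all regions: only the r=7 cylinder is present, so the union is just that shape — boundary = 43.70 mm. So its perimeter = 43.70 mm. Layer 24 (z = 2.88): the cylinder: section is a regular 16-gon, circumradius r=7 (perimeter = 2·16·7.000·sin(180°/16) = 43.70 mm); the r=3 cylinder at (15, 13.5) gives a regular 16-gon of circumradius 3 (constant along its height) (perimeter = 2·16·3.000·sin(180°/16) = 18.73 mm); Merging all regions: the 2 present regions are separate (no shared area or edge), so areas and boundary lengths simply add and each stays a separate island — boundary = 62.43 mm. So its perimeter = 62.43 mm. Layer 24 is larger (62.43 vs 43.70 mm).

layer 24 (z = 2.88 mm)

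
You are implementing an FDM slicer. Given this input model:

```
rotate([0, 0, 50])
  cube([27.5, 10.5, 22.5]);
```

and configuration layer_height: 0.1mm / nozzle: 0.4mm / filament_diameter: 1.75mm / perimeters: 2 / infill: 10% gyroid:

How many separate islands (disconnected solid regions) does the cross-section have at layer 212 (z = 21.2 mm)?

1

At z = 21.2 mm: the cube is present — its section is the full 27.5×10.5 rectangle; (rotated 50° about Z; rotation is an isometry so areas/perimeters/island counts are preserved). Overall, the cross-section is a single solid region. Island count = 1.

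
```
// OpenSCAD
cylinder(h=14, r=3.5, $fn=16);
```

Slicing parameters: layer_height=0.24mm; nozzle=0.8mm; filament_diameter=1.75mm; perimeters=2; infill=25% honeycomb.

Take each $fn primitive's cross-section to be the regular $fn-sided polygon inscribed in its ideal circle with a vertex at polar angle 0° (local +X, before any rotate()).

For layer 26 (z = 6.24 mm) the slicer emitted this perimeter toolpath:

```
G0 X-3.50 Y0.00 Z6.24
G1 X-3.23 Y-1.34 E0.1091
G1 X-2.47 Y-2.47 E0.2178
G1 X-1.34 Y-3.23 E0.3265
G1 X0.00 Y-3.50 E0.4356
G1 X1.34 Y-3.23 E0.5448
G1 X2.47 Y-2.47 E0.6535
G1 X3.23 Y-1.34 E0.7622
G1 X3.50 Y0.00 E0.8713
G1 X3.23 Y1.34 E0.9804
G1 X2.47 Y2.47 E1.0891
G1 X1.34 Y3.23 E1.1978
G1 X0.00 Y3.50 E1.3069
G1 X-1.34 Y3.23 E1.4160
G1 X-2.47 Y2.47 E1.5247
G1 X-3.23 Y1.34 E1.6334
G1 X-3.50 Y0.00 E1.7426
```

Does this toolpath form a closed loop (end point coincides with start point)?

Start point (G0): (-3.50, 0.00). End point (last G1): the path returns to the start — closed.

yes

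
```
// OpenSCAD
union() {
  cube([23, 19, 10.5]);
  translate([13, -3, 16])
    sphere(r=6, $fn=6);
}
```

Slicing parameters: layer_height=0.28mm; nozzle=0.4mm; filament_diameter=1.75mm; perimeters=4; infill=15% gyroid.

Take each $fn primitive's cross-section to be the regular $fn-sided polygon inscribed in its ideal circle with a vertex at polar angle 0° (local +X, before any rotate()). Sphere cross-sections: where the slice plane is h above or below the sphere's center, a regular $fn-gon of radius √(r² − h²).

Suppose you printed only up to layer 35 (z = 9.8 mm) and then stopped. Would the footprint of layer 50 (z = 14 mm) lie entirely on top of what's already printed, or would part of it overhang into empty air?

part overhangs

Compare the two slices. At z = 9.8: the cube (footprint 23×19) is included at this height (area 437.00 mm²); the sphere at (13, -3) is not intersected at this z (|z−center|=6.200 > r=6); Taking the union: only the 23×19 cube is present, so the union is just that shape — area = 437.00 mm². At z = 14: the cube is not intersected at this z (z outside [0, 10.5]); the sphere at (13, -3): section is a regular 6-gon, circumradius = √(r²−h²) = √(6²−2²) = 5.657 (area = (6/2)·5.657²·sin(360°/6) = 83.14 mm²); Combining (union): only the r=6 sphere at (13, -3) is present, so the union is just that shape — area = 83.14 mm². Checking containment: at z = 14 the cross-section extends beyond the z = 9.8 cross-section by about 70.31 mm².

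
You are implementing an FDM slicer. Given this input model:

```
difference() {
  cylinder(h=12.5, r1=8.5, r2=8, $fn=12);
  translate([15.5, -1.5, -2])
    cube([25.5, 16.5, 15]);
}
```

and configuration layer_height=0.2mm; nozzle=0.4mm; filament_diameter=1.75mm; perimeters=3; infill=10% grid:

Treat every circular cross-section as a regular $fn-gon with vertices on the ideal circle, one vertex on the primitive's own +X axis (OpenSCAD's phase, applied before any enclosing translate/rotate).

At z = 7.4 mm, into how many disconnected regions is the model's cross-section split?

1

At z = 7.4 mm: the cone: at t=0.592 of its height the radius interpolates to r₁+(r₂−r₁)t = 8.204, giving a regular 12-gon of that circumradius; the cube at (15.5, -1.5) (footprint 25.5×16.5) is included at this height; Subtracting the remaining from the first: starting from the cone, the 25.5×16.5 cube at (15.5, -1.5) misses the remaining region (no effect) — 1 connected region. The result has 1 disconnected region.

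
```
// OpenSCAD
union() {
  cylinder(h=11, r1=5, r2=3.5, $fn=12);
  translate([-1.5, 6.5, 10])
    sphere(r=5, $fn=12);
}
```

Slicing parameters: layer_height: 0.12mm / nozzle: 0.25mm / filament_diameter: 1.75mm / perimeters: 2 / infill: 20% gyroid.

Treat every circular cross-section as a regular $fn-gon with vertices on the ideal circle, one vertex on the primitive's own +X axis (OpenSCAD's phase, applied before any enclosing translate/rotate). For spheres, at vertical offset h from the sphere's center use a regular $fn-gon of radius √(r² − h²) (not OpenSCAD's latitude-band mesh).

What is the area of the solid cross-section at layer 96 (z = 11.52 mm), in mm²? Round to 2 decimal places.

68.07 mm²

At z = 11.52 mm: the cone is absent (z outside [0, 11]); the r=5 sphere at (-1.5, 6.5) slices to a regular 12-gon of circumradius 4.763 (√(r²−h²) with h=1.52 from center) (area = (12/2)·4.763²·sin(360°/12) = 68.07 mm²); Merging all regions: only the r=5 sphere at (-1.5, 6.5) is present, so the union is just that shape — area = 68.07 mm². Overall, the cross-section is a single solid region. Net area = 68.07 mm².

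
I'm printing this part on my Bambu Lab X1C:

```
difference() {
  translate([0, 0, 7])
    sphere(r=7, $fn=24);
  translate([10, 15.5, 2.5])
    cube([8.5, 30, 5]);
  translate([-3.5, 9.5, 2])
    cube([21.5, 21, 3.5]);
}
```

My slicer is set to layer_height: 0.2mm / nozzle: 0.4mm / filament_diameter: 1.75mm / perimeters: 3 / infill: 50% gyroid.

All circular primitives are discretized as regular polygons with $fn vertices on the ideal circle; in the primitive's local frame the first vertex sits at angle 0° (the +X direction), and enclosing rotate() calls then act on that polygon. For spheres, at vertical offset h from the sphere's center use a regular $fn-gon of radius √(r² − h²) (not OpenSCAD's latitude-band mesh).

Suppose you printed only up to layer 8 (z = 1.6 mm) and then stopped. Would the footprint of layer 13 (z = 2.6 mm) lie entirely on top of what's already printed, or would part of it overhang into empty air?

part overhangs

Compare the two slices. At z = 1.6: the r=7 sphere slices to a regular 24-gon of circumradius 4.454 (√(r²−h²) with h=5.4 from center) (area = (24/2)·4.454²·sin(360°/24) = 61.62 mm²); the cube at (10, 15.5) is absent (z outside [2.5, 7.5]); the cube at (-3.5, 9.5) does not reach this height (z outside [2, 5.5]); After the difference (first − rest): none of the subtracted shapes is present at this height, so the r=7 sphere is unchanged — area = 61.62 mm². At z = 2.6: the r=7 sphere slices to a regular 24-gon of circumradius 5.444 (√(r²−h²) with h=4.4 from center) (area = (24/2)·5.444²·sin(360°/24) = 92.06 mm²); the cube at (10, 15.5) is present — its section is the full 8.5×30 rectangle (area 255.00 mm²); the cube at (-3.5, 9.5) is present — its section is the full 21.5×21 rectangle (area 451.50 mm²); Taking the first minus the rest: starting from the r=7 sphere (92.06 mm²), the 8.5×30 cube at (10, 15.5) misses the remaining region (no effect); the 21.5×21 cube at (-3.5, 9.5) misses the remaining region (no effect) — area = 92.06 mm². Checking containment: at z = 2.6 the cross-section extends beyond the z = 1.6 cross-section by about 30.44 mm².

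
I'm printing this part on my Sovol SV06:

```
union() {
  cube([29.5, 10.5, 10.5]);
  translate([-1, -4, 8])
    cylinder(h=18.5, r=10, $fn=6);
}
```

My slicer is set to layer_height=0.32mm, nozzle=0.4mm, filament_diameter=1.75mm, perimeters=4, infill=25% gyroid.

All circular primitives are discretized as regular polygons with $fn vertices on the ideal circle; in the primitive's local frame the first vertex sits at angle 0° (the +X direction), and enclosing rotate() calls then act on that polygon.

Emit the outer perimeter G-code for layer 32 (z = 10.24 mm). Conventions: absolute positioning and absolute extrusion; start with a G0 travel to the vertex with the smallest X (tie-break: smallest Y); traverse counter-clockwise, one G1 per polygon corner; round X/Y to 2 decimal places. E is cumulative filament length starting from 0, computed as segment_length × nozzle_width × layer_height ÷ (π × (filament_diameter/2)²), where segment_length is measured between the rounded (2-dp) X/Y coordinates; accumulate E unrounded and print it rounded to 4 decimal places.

At z = 10.24 mm: the cube (footprint 29.5×10.5) is included at this height; the r=10 cylinder at (-1, -4) contributes a regular 6-gon of circumradius 10; Combining (union): the regions partially overlap (shared area 24.91 mm²), so overlapping operands fuse into one piece — 1 connected region. The outline is a single polygon with 10 vertices. Extrusion per mm of travel: 0.4 × 0.32 / (π × 0.875²) = 0.053216. Accumulating E over each segment gives final E = 6.3470.

G0 X-11.00 Y-4.00 Z10.24
G1 X-6.00 Y-12.66 E0.5322
G1 X4.00 Y-12.66 E1.0643
G1 X9.00 Y-4.00 E1.5965
G1 X6.69 Y0.00 E1.8423
G1 X29.50 Y0.00 E3.0561
G1 X29.50 Y10.50 E3.6149
G1 X0.00 Y10.50 E5.1848
G1 X0.00 Y4.66 E5.4956
G1 X-6.00 Y4.66 E5.8149
G1 X-11.00 Y-4.00 E6.3470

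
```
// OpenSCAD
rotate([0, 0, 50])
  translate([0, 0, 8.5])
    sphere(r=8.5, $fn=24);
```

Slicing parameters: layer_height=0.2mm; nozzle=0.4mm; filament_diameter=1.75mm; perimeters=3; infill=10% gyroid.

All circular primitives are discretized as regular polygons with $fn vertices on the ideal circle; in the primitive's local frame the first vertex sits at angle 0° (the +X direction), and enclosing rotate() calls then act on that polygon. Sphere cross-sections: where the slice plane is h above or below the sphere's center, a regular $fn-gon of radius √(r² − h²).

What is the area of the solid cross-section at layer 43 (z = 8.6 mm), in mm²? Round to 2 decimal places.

224.37 mm²

At z = 8.6 mm: the r=8.5 sphere slices to a regular 24-gon of circumradius 8.499 (√(r²−h²) with h=0.1 from center) (area = (24/2)·8.499²·sin(360°/24) = 224.37 mm²); (rotated 50° about Z; rotation is an isometry so areas/perimeters/island counts are preserved). Overall, the cross-section is a single solid region. Net area = 224.37 mm².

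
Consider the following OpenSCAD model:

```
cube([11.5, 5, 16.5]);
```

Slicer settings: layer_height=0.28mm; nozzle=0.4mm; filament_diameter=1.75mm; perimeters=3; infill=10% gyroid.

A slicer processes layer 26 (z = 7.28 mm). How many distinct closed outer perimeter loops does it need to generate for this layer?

At z = 7.28 mm: the cube is present — its section is the full 11.5×5 rectangle. The result has 1 disconnected region.

1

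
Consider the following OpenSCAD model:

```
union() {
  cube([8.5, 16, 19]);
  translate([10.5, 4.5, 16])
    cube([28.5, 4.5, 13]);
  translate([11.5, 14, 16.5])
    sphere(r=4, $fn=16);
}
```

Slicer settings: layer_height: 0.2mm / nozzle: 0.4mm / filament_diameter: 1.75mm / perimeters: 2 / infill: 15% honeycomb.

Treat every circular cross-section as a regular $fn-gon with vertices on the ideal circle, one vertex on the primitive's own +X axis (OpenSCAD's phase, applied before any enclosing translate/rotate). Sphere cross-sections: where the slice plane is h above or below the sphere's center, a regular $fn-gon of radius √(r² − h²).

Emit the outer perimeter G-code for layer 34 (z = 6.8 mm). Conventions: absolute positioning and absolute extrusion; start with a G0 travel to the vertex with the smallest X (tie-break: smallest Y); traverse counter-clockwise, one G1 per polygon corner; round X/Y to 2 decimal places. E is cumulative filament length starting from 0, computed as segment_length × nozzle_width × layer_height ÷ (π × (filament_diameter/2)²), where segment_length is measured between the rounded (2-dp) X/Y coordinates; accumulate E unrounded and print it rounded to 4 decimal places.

At z = 6.8 mm: the 8.5×16 cube contributes its full rectangle; the cube at (10.5, 4.5) does not reach this height (z outside [16, 29]); the sphere at (11.5, 14) is absent (|z−center|=9.700 > r=4); Combining (union): only the 8.5×16 cube is present, so the union is just that shape — 1 connected region. The outline is a single polygon with 4 vertices. Extrusion per mm of travel: 0.4 × 0.2 / (π × 0.875²) = 0.033260. Accumulating E over each segment gives final E = 1.6297.

G0 X0.00 Y0.00 Z6.80
G1 X8.50 Y0.00 E0.2827
G1 X8.50 Y16.00 E0.8149
G1 X0.00 Y16.00 E1.0976
G1 X0.00 Y0.00 E1.6297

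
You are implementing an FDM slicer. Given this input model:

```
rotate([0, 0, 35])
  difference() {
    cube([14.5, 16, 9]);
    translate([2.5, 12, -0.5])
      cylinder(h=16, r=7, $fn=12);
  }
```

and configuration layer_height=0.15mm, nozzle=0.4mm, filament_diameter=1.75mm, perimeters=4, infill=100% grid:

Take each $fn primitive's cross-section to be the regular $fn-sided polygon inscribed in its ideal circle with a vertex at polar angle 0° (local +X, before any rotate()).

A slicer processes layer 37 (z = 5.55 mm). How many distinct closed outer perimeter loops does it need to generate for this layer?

At z = 5.55 mm: the 14.5×16 cube contributes its full rectangle; the r=7 cylinder at (2.5, 12) gives a regular 12-gon of circumradius 7 (constant along its height); After the difference (first − rest): starting from the 14.5×16 cube, the r=7 cylinder at (2.5, 12) partially overlaps it — only the 89.18 mm² overlap (of its 147.00 mm²) is removed, clipping the outline — 1 connected region; (whole slice rotated 35° about Z — lengths, areas and connectivity unchanged). The result has 1 disconnected region.

1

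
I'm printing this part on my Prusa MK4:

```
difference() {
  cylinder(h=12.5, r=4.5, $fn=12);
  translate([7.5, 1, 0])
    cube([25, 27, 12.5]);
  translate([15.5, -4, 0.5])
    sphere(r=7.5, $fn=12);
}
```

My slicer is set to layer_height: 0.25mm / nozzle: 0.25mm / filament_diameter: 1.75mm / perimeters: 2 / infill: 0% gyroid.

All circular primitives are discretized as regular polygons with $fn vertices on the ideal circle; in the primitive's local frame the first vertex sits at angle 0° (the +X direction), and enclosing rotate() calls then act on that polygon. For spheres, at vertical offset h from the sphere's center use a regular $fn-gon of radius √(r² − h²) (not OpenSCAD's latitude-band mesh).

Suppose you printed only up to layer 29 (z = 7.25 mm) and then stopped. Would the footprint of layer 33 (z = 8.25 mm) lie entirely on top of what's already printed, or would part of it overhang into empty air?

entirely on top

Compare the two slices. At z = 7.25: the r=4.5 cylinder gives a regular 12-gon of circumradius 4.5 (constant along its height) (area = (12/2)·4.500²·sin(360°/12) = 60.75 mm²); the cube at (7.5, 1) (footprint 25×27) is included at this height (area 675.00 mm²); the sphere at (15.5, -4): section is a regular 12-gon, circumradius = √(r²−h²) = √(7.5²−6.75²) = 3.269 (area = (12/2)·3.269²·sin(360°/12) = 32.06 mm²); Subtracting the remaining from the first: starting from the r=4.5 cylinder (60.75 mm²), the 25×27 cube at (7.5, 1) misses the remaining region (no effect); the r=7.5 sphere at (15.5, -4) misses the remaining region (no effect) — area = 60.75 mm². At z = 8.25: the cylinder: section is a regular 12-gon, circumradius r=4.5 (area = (12/2)·4.500²·sin(360°/12) = 60.75 mm²); the 25×27 cube at (7.5, 1) contributes its full rectangle (area 675.00 mm²); the sphere at (15.5, -4) is not intersected at this z (|z−center|=7.750 > r=7.5); After the difference (first − rest): starting from the r=4.5 cylinder (60.75 mm²), the 25×27 cube at (7.5, 1) misses the remaining region (no effect) — area = 60.75 mm². Checking containment: the cross-section at z = 8.25 is a subset of the cross-section at z = 7.25.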